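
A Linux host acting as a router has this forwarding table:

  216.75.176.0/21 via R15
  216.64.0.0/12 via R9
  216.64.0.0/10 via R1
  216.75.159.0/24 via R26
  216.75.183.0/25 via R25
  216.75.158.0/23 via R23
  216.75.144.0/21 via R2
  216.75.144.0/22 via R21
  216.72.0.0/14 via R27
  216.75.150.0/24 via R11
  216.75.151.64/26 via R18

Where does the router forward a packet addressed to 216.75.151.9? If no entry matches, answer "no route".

Routes whose prefix contains 216.75.151.9:
  216.64.0.0/10 (216.64.0.0 - 216.127.255.255) -> R1
  216.64.0.0/12 (216.64.0.0 - 216.79.255.255) -> R9
  216.72.0.0/14 (216.72.0.0 - 216.75.255.255) -> R27
  216.75.144.0/21 (216.75.144.0 - 216.75.151.255) -> R2
More-specific entries that do NOT match:
  216.75.151.64/26 (216.75.151.64 - 216.75.151.127) does not contain 216.75.151.9
  216.75.183.0/25 (216.75.183.0 - 216.75.183.127) does not contain 216.75.151.9
  216.75.159.0/24 (216.75.159.0 - 216.75.159.255) does not contain 216.75.151.9
  216.75.150.0/24 (216.75.150.0 - 216.75.150.255) does not contain 216.75.151.9
  216.75.158.0/23 (216.75.158.0 - 216.75.159.255) does not contain 216.75.151.9
  216.75.144.0/22 (216.75.144.0 - 216.75.147.255) does not contain 216.75.151.9
Longest matching prefix is /21 -> next hop R2.

R2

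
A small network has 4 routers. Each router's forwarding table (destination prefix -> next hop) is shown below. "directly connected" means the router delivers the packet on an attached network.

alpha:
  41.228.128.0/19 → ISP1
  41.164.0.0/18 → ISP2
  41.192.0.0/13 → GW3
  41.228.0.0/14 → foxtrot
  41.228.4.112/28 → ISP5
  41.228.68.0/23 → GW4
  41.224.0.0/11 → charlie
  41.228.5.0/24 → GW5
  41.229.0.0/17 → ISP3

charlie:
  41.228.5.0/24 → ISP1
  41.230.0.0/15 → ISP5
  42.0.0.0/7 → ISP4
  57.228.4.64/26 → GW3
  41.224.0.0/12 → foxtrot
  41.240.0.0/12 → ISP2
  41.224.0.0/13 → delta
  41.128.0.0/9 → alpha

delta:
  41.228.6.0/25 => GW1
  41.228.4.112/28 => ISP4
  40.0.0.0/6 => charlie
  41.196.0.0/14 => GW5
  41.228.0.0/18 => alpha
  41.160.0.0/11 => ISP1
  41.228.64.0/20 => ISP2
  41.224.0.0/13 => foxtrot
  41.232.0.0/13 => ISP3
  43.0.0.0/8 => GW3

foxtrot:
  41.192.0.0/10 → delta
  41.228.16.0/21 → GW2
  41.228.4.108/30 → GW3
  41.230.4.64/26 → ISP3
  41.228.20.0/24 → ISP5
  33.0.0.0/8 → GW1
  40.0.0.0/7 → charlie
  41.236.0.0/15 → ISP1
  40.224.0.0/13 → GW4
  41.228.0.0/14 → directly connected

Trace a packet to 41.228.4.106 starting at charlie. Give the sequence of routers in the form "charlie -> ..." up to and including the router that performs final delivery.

At charlie: longest match for 41.228.4.106 is 41.224.0.0/13 -> delta
At delta: longest match for 41.228.4.106 is 41.228.0.0/18 -> alpha
At alpha: longest match for 41.228.4.106 is 41.228.0.0/14 -> foxtrot
At foxtrot: longest match for 41.228.4.106 is 41.228.0.0/14 -> directly connected

charlie -> delta -> alpha -> foxtrot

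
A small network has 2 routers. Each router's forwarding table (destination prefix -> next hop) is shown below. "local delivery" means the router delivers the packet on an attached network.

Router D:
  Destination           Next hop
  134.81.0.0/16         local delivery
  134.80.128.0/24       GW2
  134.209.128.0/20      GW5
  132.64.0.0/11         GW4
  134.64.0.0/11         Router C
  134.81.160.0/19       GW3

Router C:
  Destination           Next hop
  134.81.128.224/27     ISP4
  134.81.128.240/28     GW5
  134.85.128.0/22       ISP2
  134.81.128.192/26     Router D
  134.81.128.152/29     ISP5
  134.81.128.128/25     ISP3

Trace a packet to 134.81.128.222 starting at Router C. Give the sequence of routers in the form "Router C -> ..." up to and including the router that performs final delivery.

At Router C: longest match for 134.81.128.222 is 134.81.128.192/26 -> Router D
At Router D: longest match for 134.81.128.222 is 134.81.0.0/16 -> local delivery

Router C -> Router D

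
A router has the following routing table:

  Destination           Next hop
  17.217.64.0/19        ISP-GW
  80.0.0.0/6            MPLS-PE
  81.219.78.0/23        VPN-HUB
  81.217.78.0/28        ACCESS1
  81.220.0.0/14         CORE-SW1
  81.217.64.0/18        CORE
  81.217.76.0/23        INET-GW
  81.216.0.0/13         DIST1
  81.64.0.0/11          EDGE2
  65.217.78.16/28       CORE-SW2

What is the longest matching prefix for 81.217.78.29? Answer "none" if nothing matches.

Entries matching 81.217.78.29:
  80.0.0.0/6 (80.0.0.0 - 83.255.255.255)
  81.216.0.0/13 (81.216.0.0 - 81.223.255.255)
  81.217.64.0/18 (81.217.64.0 - 81.217.127.255)
Most specific is 81.217.64.0/18.

81.217.64.0/18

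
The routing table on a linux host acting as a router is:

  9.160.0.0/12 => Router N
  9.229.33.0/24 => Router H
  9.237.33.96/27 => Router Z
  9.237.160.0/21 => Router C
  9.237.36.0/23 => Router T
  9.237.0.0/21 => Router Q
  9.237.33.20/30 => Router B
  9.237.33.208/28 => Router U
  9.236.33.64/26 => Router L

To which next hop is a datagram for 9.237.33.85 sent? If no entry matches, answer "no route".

no route

No entry's prefix contains 9.237.33.85; there is no default route.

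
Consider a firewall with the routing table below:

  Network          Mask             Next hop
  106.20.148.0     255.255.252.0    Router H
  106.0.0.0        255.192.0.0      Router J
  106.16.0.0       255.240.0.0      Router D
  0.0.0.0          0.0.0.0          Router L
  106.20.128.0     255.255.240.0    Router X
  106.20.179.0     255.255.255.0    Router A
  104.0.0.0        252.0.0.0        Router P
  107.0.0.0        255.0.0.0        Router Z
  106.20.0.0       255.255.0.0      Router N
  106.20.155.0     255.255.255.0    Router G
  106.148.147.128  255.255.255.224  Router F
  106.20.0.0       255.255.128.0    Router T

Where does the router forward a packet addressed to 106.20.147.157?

Routes whose prefix contains 106.20.147.157:
  0.0.0.0/0 (default, matches everything) -> Router L
  104.0.0.0/6 (104.0.0.0 - 107.255.255.255) -> Router P
  106.0.0.0/10 (106.0.0.0 - 106.63.255.255) -> Router J
  106.16.0.0/12 (106.16.0.0 - 106.31.255.255) -> Router D
  106.20.0.0/16 (106.20.0.0 - 106.20.255.255) -> Router N
More-specific entries that do NOT match:
  106.148.147.128/27 (106.148.147.128 - 106.148.147.159) does not contain 106.20.147.157
  106.20.179.0/24 (106.20.179.0 - 106.20.179.255) does not contain 106.20.147.157
  106.20.155.0/24 (106.20.155.0 - 106.20.155.255) does not contain 106.20.147.157
  106.20.148.0/22 (106.20.148.0 - 106.20.151.255) does not contain 106.20.147.157
  106.20.128.0/20 (106.20.128.0 - 106.20.143.255) does not contain 106.20.147.157
  106.20.0.0/17 (106.20.0.0 - 106.20.127.255) does not contain 106.20.147.157
Longest matching prefix is /16 -> next hop Router N.

Router N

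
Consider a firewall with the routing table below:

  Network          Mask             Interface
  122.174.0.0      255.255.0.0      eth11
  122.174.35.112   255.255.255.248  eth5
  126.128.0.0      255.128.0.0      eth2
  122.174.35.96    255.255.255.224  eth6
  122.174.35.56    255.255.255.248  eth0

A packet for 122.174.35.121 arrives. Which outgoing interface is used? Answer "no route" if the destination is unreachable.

Routes whose prefix contains 122.174.35.121:
  122.174.0.0/16 (122.174.0.0 - 122.174.255.255) -> eth11
  122.174.35.96/27 (122.174.35.96 - 122.174.35.127) -> eth6
More-specific entries that do NOT match:
  122.174.35.112/29 (122.174.35.112 - 122.174.35.119) does not contain 122.174.35.121
  122.174.35.56/29 (122.174.35.56 - 122.174.35.63) does not contain 122.174.35.121
Longest matching prefix is /27 -> interface eth6.

eth6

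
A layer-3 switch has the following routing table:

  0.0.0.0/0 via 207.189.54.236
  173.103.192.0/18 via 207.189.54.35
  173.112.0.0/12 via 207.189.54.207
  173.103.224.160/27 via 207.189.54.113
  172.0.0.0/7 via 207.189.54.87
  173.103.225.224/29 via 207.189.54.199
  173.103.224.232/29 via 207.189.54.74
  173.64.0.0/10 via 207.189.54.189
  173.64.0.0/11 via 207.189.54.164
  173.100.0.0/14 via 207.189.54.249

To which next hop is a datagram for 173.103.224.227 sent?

207.189.54.35

Routes whose prefix contains 173.103.224.227:
  0.0.0.0/0 (default, matches everything) -> 207.189.54.236
  172.0.0.0/7 (172.0.0.0 - 173.255.255.255) -> 207.189.54.87
  173.64.0.0/10 (173.64.0.0 - 173.127.255.255) -> 207.189.54.189
  173.100.0.0/14 (173.100.0.0 - 173.103.255.255) -> 207.189.54.249
  173.103.192.0/18 (173.103.192.0 - 173.103.255.255) -> 207.189.54.35
More-specific entries that do NOT match:
  173.103.225.224/29 (173.103.225.224 - 173.103.225.231) does not contain 173.103.224.227
  173.103.224.232/29 (173.103.224.232 - 173.103.224.239) does not contain 173.103.224.227
  173.103.224.160/27 (173.103.224.160 - 173.103.224.191) does not contain 173.103.224.227
Longest matching prefix is /18 -> next hop 207.189.54.35.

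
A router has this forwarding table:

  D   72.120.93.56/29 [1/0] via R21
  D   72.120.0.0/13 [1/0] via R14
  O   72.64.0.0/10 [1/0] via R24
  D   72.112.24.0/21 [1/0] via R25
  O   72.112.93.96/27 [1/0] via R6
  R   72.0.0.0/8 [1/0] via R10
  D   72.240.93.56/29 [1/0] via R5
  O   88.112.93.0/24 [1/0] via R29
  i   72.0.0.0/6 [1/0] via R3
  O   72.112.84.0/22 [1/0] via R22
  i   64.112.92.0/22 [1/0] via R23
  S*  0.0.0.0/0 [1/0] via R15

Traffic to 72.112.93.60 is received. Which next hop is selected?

Routes whose prefix contains 72.112.93.60:
  0.0.0.0/0 (default, matches everything) -> R15
  72.0.0.0/6 (72.0.0.0 - 75.255.255.255) -> R3
  72.0.0.0/8 (72.0.0.0 - 72.255.255.255) -> R10
  72.64.0.0/10 (72.64.0.0 - 72.127.255.255) -> R24
More-specific entries that do NOT match:
  72.120.93.56/29 (72.120.93.56 - 72.120.93.63) does not contain 72.112.93.60
  72.240.93.56/29 (72.240.93.56 - 72.240.93.63) does not contain 72.112.93.60
  72.112.93.96/27 (72.112.93.96 - 72.112.93.127) does not contain 72.112.93.60
  88.112.93.0/24 (88.112.93.0 - 88.112.93.255) does not contain 72.112.93.60
  72.112.84.0/22 (72.112.84.0 - 72.112.87.255) does not contain 72.112.93.60
  64.112.92.0/22 (64.112.92.0 - 64.112.95.255) does not contain 72.112.93.60
  72.112.24.0/21 (72.112.24.0 - 72.112.31.255) does not contain 72.112.93.60
  72.120.0.0/13 (72.120.0.0 - 72.127.255.255) does not contain 72.112.93.60
Longest matching prefix is /10 -> next hop R24.

R24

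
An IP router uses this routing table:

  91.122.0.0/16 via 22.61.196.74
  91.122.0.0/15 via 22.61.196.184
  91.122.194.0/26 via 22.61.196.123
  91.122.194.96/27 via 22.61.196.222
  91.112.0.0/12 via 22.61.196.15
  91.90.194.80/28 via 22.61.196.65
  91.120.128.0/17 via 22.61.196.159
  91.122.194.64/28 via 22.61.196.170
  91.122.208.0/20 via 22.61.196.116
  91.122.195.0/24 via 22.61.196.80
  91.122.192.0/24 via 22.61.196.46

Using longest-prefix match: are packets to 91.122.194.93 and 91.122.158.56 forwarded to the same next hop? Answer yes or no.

yes

91.122.194.93: longest match 91.122.0.0/16 -> 22.61.196.74
91.122.158.56: longest match 91.122.0.0/16 -> 22.61.196.74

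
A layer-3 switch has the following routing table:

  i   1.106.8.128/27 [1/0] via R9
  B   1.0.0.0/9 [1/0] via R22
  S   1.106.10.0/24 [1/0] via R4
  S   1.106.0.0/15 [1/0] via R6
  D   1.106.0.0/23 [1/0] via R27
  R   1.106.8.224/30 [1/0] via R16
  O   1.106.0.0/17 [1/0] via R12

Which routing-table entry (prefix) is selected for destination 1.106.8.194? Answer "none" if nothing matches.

Entries matching 1.106.8.194:
  1.0.0.0/9 (1.0.0.0 - 1.127.255.255)
  1.106.0.0/15 (1.106.0.0 - 1.107.255.255)
  1.106.0.0/17 (1.106.0.0 - 1.106.127.255)
Most specific is 1.106.0.0/17.

1.106.0.0/17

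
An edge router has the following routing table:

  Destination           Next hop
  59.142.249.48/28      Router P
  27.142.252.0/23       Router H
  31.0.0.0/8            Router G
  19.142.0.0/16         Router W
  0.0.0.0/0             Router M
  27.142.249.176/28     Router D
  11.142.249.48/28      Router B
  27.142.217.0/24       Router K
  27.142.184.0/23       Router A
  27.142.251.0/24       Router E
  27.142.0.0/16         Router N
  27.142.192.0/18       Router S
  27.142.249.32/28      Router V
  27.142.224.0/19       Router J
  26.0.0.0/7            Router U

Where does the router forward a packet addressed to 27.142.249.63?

Router J

Routes whose prefix contains 27.142.249.63:
  0.0.0.0/0 (default, matches everything) -> Router M
  26.0.0.0/7 (26.0.0.0 - 27.255.255.255) -> Router U
  27.142.0.0/16 (27.142.0.0 - 27.142.255.255) -> Router N
  27.142.192.0/18 (27.142.192.0 - 27.142.255.255) -> Router S
  27.142.224.0/19 (27.142.224.0 - 27.142.255.255) -> Router J
More-specific entries that do NOT match:
  59.142.249.48/28 (59.142.249.48 - 59.142.249.63) does not contain 27.142.249.63
  27.142.249.176/28 (27.142.249.176 - 27.142.249.191) does not contain 27.142.249.63
  11.142.249.48/28 (11.142.249.48 - 11.142.249.63) does not contain 27.142.249.63
  27.142.249.32/28 (27.142.249.32 - 27.142.249.47) does not contain 27.142.249.63
  27.142.217.0/24 (27.142.217.0 - 27.142.217.255) does not contain 27.142.249.63
  27.142.251.0/24 (27.142.251.0 - 27.142.251.255) does not contain 27.142.249.63
  27.142.252.0/23 (27.142.252.0 - 27.142.253.255) does not contain 27.142.249.63
  27.142.184.0/23 (27.142.184.0 - 27.142.185.255) does not contain 27.142.249.63
Longest matching prefix is /19 -> next hop Router J.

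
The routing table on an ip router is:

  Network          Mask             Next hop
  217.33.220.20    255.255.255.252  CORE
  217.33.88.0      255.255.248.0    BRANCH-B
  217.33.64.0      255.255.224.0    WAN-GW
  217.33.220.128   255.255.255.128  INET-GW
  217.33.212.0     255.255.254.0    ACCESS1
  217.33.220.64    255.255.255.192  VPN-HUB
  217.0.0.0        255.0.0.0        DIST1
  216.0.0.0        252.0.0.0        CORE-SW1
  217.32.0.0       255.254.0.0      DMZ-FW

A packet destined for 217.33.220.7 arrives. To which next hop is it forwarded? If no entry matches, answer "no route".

DMZ-FW

Routes whose prefix contains 217.33.220.7:
  216.0.0.0/6 (216.0.0.0 - 219.255.255.255) -> CORE-SW1
  217.0.0.0/8 (217.0.0.0 - 217.255.255.255) -> DIST1
  217.32.0.0/15 (217.32.0.0 - 217.33.255.255) -> DMZ-FW
More-specific entries that do NOT match:
  217.33.220.20/30 (217.33.220.20 - 217.33.220.23) does not contain 217.33.220.7
  217.33.220.64/26 (217.33.220.64 - 217.33.220.127) does not contain 217.33.220.7
  217.33.220.128/25 (217.33.220.128 - 217.33.220.255) does not contain 217.33.220.7
  217.33.212.0/23 (217.33.212.0 - 217.33.213.255) does not contain 217.33.220.7
  217.33.88.0/21 (217.33.88.0 - 217.33.95.255) does not contain 217.33.220.7
  217.33.64.0/19 (217.33.64.0 - 217.33.95.255) does not contain 217.33.220.7
Longest matching prefix is /15 -> next hop DMZ-FW.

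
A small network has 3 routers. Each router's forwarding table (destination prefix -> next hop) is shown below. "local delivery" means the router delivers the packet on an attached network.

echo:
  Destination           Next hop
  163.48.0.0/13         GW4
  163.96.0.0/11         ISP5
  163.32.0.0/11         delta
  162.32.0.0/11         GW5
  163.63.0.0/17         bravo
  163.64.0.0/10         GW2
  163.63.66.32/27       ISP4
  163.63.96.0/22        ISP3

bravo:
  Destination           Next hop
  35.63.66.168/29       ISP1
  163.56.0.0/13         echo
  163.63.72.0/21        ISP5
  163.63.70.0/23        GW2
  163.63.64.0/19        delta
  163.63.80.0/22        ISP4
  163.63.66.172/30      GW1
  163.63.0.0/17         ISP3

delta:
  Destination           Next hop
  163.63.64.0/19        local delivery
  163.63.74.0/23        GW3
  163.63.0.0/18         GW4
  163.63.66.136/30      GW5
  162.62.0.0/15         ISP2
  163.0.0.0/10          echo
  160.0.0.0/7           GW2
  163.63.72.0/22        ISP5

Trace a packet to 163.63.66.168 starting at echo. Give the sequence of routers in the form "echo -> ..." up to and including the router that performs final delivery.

echo -> bravo -> delta

At echo: longest match for 163.63.66.168 is 163.63.0.0/17 -> bravo
At bravo: longest match for 163.63.66.168 is 163.63.64.0/19 -> delta
At delta: longest match for 163.63.66.168 is 163.63.64.0/19 -> local delivery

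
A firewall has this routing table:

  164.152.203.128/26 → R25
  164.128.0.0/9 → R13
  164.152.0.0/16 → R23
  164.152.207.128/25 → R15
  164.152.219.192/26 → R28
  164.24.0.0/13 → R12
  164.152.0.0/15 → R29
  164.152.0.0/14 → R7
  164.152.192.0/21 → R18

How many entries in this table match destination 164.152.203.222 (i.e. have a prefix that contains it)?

Prefixes containing 164.152.203.222:
  164.128.0.0/9 (164.128.0.0 - 164.255.255.255)
  164.152.0.0/14 (164.152.0.0 - 164.155.255.255)
  164.152.0.0/15 (164.152.0.0 - 164.153.255.255)
  164.152.0.0/16 (164.152.0.0 - 164.152.255.255)
Total matching entries: 4.

4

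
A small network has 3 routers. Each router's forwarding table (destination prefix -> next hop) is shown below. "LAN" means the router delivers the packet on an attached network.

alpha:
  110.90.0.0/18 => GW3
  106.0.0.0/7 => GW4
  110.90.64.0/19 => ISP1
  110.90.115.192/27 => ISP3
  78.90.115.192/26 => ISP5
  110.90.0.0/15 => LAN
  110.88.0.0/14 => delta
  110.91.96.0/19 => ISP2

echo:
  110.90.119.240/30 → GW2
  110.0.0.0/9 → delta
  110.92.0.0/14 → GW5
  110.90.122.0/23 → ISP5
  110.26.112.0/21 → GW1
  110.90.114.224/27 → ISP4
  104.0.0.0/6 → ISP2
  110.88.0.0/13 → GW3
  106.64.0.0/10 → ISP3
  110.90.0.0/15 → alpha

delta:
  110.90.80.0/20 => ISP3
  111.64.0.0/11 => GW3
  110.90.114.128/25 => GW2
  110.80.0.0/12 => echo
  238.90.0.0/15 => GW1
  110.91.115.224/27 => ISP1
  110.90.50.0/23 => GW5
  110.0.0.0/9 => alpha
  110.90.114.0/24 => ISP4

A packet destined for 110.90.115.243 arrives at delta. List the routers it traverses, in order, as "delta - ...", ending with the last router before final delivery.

delta - echo - alpha

At delta: longest match for 110.90.115.243 is 110.80.0.0/12 -> echo
At echo: longest match for 110.90.115.243 is 110.90.0.0/15 -> alpha
At alpha: longest match for 110.90.115.243 is 110.90.0.0/15 -> LAN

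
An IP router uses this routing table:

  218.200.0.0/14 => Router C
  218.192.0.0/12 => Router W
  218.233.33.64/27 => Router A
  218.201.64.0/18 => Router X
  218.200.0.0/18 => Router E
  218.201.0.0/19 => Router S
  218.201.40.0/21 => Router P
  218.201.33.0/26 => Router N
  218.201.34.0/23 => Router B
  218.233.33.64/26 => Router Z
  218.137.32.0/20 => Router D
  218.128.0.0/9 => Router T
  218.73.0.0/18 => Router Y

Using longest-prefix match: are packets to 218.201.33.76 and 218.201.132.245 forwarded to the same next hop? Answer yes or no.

yes

218.201.33.76: longest match 218.200.0.0/14 -> Router C
218.201.132.245: longest match 218.200.0.0/14 -> Router C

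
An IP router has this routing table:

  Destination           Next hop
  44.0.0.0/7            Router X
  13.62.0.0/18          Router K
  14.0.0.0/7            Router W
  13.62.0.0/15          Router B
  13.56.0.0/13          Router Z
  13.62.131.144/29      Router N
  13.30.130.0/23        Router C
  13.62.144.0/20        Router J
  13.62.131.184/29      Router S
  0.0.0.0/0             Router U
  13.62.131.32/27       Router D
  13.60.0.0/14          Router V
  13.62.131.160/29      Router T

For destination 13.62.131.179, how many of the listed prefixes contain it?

4

Prefixes containing 13.62.131.179:
  0.0.0.0/0 (default, matches everything)
  13.56.0.0/13 (13.56.0.0 - 13.63.255.255)
  13.60.0.0/14 (13.60.0.0 - 13.63.255.255)
  13.62.0.0/15 (13.62.0.0 - 13.63.255.255)
Total matching entries: 4.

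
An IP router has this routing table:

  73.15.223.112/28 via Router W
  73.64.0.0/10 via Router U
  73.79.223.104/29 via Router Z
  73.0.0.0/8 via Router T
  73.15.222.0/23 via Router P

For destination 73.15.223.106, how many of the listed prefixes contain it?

2

Prefixes containing 73.15.223.106:
  73.0.0.0/8 (73.0.0.0 - 73.255.255.255)
  73.15.222.0/23 (73.15.222.0 - 73.15.223.255)
Total matching entries: 2.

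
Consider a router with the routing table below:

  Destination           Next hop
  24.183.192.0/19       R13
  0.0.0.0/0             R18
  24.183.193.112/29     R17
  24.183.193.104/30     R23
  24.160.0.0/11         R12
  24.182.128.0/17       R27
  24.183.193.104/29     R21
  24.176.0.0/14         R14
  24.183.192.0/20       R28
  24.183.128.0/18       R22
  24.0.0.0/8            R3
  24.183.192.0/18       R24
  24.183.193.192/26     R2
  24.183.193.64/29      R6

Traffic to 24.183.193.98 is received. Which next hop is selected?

Routes whose prefix contains 24.183.193.98:
  0.0.0.0/0 (default, matches everything) -> R18
  24.0.0.0/8 (24.0.0.0 - 24.255.255.255) -> R3
  24.160.0.0/11 (24.160.0.0 - 24.191.255.255) -> R12
  24.183.192.0/18 (24.183.192.0 - 24.183.255.255) -> R24
  24.183.192.0/19 (24.183.192.0 - 24.183.223.255) -> R13
  24.183.192.0/20 (24.183.192.0 - 24.183.207.255) -> R28
More-specific entries that do NOT match:
  24.183.193.104/30 (24.183.193.104 - 24.183.193.107) does not contain 24.183.193.98
  24.183.193.112/29 (24.183.193.112 - 24.183.193.119) does not contain 24.183.193.98
  24.183.193.104/29 (24.183.193.104 - 24.183.193.111) does not contain 24.183.193.98
  24.183.193.64/29 (24.183.193.64 - 24.183.193.71) does not contain 24.183.193.98
  24.183.193.192/26 (24.183.193.192 - 24.183.193.255) does not contain 24.183.193.98
Longest matching prefix is /20 -> next hop R28.

R28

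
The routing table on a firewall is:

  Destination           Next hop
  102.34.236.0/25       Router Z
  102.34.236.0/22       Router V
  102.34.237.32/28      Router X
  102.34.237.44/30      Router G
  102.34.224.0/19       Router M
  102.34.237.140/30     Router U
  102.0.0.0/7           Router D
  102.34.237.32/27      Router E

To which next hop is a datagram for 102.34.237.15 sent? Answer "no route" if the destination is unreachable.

Router V

Routes whose prefix contains 102.34.237.15:
  102.0.0.0/7 (102.0.0.0 - 103.255.255.255) -> Router D
  102.34.224.0/19 (102.34.224.0 - 102.34.255.255) -> Router M
  102.34.236.0/22 (102.34.236.0 - 102.34.239.255) -> Router V
More-specific entries that do NOT match:
  102.34.237.44/30 (102.34.237.44 - 102.34.237.47) does not contain 102.34.237.15
  102.34.237.140/30 (102.34.237.140 - 102.34.237.143) does not contain 102.34.237.15
  102.34.237.32/28 (102.34.237.32 - 102.34.237.47) does not contain 102.34.237.15
  102.34.237.32/27 (102.34.237.32 - 102.34.237.63) does not contain 102.34.237.15
  102.34.236.0/25 (102.34.236.0 - 102.34.236.127) does not contain 102.34.237.15
Longest matching prefix is /22 -> next hop Router V.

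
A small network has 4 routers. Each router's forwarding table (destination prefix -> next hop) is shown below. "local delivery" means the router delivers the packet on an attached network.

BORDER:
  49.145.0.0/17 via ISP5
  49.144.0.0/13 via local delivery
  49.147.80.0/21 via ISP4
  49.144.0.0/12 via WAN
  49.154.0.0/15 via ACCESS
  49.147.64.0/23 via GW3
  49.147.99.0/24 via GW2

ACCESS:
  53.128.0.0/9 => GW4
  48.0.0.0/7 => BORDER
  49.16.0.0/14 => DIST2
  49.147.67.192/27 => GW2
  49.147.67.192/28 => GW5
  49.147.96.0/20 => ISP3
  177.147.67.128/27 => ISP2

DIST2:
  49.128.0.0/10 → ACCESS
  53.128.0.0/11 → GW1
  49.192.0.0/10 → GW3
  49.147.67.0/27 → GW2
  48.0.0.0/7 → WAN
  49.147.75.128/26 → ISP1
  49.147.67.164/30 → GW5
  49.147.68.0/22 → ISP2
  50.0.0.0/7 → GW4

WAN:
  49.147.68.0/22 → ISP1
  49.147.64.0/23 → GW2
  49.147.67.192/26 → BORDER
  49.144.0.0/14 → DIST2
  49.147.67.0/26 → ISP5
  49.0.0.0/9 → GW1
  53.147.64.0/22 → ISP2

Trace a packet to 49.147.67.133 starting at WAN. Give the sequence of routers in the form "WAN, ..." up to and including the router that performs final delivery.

WAN, DIST2, ACCESS, BORDER

At WAN: longest match for 49.147.67.133 is 49.144.0.0/14 -> DIST2
At DIST2: longest match for 49.147.67.133 is 49.128.0.0/10 -> ACCESS
At ACCESS: longest match for 49.147.67.133 is 48.0.0.0/7 -> BORDER
At BORDER: longest match for 49.147.67.133 is 49.144.0.0/13 -> local delivery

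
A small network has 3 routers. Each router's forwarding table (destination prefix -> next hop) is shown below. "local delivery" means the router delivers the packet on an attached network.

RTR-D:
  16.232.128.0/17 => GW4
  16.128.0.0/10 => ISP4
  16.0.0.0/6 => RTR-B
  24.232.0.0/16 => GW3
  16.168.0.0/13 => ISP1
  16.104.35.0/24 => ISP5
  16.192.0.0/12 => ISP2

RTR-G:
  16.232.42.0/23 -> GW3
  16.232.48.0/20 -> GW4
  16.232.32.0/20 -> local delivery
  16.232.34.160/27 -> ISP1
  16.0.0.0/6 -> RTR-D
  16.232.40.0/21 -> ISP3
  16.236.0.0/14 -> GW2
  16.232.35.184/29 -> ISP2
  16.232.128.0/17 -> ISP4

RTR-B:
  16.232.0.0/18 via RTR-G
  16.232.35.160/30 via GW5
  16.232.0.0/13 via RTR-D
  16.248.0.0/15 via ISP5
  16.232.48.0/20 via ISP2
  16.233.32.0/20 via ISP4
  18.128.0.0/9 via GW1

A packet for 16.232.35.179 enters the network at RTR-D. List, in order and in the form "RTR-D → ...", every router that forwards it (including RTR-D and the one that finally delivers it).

At RTR-D: longest match for 16.232.35.179 is 16.0.0.0/6 -> RTR-B
At RTR-B: longest match for 16.232.35.179 is 16.232.0.0/18 -> RTR-G
At RTR-G: longest match for 16.232.35.179 is 16.232.32.0/20 -> local delivery

RTR-D → RTR-B → RTR-G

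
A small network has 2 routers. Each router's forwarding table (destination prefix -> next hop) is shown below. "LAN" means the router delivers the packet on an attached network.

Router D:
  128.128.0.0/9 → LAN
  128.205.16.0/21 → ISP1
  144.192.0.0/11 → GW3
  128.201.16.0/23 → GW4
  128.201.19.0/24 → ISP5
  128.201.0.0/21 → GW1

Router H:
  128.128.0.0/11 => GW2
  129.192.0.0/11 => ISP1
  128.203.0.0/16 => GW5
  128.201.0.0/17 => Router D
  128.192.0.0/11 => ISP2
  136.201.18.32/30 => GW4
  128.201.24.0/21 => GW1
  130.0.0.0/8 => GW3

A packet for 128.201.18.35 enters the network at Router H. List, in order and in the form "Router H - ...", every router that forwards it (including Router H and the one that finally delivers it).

At Router H: longest match for 128.201.18.35 is 128.201.0.0/17 -> Router D
At Router D: longest match for 128.201.18.35 is 128.128.0.0/9 -> LAN

Router H - Router D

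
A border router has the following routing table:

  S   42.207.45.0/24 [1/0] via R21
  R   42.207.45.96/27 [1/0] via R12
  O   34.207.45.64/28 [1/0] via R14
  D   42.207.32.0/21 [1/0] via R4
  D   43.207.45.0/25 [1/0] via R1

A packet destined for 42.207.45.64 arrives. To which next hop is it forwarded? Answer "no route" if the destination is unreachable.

Routes whose prefix contains 42.207.45.64:
  42.207.45.0/24 (42.207.45.0 - 42.207.45.255) -> R21
More-specific entries that do NOT match:
  34.207.45.64/28 (34.207.45.64 - 34.207.45.79) does not contain 42.207.45.64
  42.207.45.96/27 (42.207.45.96 - 42.207.45.127) does not contain 42.207.45.64
  43.207.45.0/25 (43.207.45.0 - 43.207.45.127) does not contain 42.207.45.64
Longest matching prefix is /24 -> next hop R21.

R21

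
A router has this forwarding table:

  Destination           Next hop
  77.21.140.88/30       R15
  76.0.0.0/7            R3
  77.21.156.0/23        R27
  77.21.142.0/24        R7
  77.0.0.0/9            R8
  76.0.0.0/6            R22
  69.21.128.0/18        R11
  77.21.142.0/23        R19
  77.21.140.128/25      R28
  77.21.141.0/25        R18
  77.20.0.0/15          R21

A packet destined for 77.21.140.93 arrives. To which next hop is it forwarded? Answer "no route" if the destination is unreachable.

Routes whose prefix contains 77.21.140.93:
  76.0.0.0/6 (76.0.0.0 - 79.255.255.255) -> R22
  76.0.0.0/7 (76.0.0.0 - 77.255.255.255) -> R3
  77.0.0.0/9 (77.0.0.0 - 77.127.255.255) -> R8
  77.20.0.0/15 (77.20.0.0 - 77.21.255.255) -> R21
More-specific entries that do NOT match:
  77.21.140.88/30 (77.21.140.88 - 77.21.140.91) does not contain 77.21.140.93
  77.21.140.128/25 (77.21.140.128 - 77.21.140.255) does not contain 77.21.140.93
  77.21.141.0/25 (77.21.141.0 - 77.21.141.127) does not contain 77.21.140.93
  77.21.142.0/24 (77.21.142.0 - 77.21.142.255) does not contain 77.21.140.93
  77.21.156.0/23 (77.21.156.0 - 77.21.157.255) does not contain 77.21.140.93
  77.21.142.0/23 (77.21.142.0 - 77.21.143.255) does not contain 77.21.140.93
  69.21.128.0/18 (69.21.128.0 - 69.21.191.255) does not contain 77.21.140.93
Longest matching prefix is /15 -> next hop R21.

R21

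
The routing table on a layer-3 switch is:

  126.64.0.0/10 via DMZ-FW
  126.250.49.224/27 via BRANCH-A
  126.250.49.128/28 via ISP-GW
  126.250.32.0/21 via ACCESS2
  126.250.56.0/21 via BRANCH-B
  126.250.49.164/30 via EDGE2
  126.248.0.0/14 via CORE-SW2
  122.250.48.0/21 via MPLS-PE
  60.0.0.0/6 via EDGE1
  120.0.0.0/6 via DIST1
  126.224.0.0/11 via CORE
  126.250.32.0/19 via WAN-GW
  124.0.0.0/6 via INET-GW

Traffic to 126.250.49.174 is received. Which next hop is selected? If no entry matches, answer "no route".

Routes whose prefix contains 126.250.49.174:
  124.0.0.0/6 (124.0.0.0 - 127.255.255.255) -> INET-GW
  126.224.0.0/11 (126.224.0.0 - 126.255.255.255) -> CORE
  126.248.0.0/14 (126.248.0.0 - 126.251.255.255) -> CORE-SW2
  126.250.32.0/19 (126.250.32.0 - 126.250.63.255) -> WAN-GW
More-specific entries that do NOT match:
  126.250.49.164/30 (126.250.49.164 - 126.250.49.167) does not contain 126.250.49.174
  126.250.49.128/28 (126.250.49.128 - 126.250.49.143) does not contain 126.250.49.174
  126.250.49.224/27 (126.250.49.224 - 126.250.49.255) does not contain 126.250.49.174
  126.250.32.0/21 (126.250.32.0 - 126.250.39.255) does not contain 126.250.49.174
  126.250.56.0/21 (126.250.56.0 - 126.250.63.255) does not contain 126.250.49.174
  122.250.48.0/21 (122.250.48.0 - 122.250.55.255) does not contain 126.250.49.174
Longest matching prefix is /19 -> next hop WAN-GW.

WAN-GW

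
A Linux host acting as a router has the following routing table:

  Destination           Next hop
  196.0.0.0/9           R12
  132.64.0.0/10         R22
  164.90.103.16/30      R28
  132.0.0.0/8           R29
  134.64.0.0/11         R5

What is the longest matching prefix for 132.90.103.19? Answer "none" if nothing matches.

132.64.0.0/10

Entries matching 132.90.103.19:
  132.0.0.0/8 (132.0.0.0 - 132.255.255.255)
  132.64.0.0/10 (132.64.0.0 - 132.127.255.255)
Most specific is 132.64.0.0/10.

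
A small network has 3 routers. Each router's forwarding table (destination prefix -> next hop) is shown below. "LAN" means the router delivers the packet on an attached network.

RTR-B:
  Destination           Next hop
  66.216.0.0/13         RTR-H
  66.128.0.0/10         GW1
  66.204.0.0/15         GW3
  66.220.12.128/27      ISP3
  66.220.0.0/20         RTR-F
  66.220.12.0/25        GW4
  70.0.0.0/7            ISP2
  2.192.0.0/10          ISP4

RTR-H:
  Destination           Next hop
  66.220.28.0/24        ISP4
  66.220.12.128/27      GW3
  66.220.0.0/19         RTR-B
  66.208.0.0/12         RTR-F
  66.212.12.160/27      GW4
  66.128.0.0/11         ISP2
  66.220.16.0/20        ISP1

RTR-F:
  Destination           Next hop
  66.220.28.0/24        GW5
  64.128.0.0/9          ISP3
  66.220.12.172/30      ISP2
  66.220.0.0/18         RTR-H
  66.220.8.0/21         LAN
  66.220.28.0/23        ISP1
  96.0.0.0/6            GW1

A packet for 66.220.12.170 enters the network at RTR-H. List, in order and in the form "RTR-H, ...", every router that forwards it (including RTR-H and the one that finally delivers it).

RTR-H, RTR-B, RTR-F

At RTR-H: longest match for 66.220.12.170 is 66.220.0.0/19 -> RTR-B
At RTR-B: longest match for 66.220.12.170 is 66.220.0.0/20 -> RTR-F
At RTR-F: longest match for 66.220.12.170 is 66.220.8.0/21 -> LAN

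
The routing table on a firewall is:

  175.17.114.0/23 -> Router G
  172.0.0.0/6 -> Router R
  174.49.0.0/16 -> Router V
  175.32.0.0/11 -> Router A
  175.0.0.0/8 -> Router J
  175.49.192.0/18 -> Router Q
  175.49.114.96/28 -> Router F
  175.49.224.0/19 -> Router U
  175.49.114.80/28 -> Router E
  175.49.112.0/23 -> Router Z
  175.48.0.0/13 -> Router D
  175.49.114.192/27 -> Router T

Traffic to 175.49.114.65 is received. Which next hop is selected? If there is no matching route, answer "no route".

Router D

Routes whose prefix contains 175.49.114.65:
  172.0.0.0/6 (172.0.0.0 - 175.255.255.255) -> Router R
  175.0.0.0/8 (175.0.0.0 - 175.255.255.255) -> Router J
  175.32.0.0/11 (175.32.0.0 - 175.63.255.255) -> Router A
  175.48.0.0/13 (175.48.0.0 - 175.55.255.255) -> Router D
More-specific entries that do NOT match:
  175.49.114.96/28 (175.49.114.96 - 175.49.114.111) does not contain 175.49.114.65
  175.49.114.80/28 (175.49.114.80 - 175.49.114.95) does not contain 175.49.114.65
  175.49.114.192/27 (175.49.114.192 - 175.49.114.223) does not contain 175.49.114.65
  175.17.114.0/23 (175.17.114.0 - 175.17.115.255) does not contain 175.49.114.65
  175.49.112.0/23 (175.49.112.0 - 175.49.113.255) does not contain 175.49.114.65
  175.49.224.0/19 (175.49.224.0 - 175.49.255.255) does not contain 175.49.114.65
  175.49.192.0/18 (175.49.192.0 - 175.49.255.255) does not contain 175.49.114.65
  174.49.0.0/16 (174.49.0.0 - 174.49.255.255) does not contain 175.49.114.65
Longest matching prefix is /13 -> next hop Router D.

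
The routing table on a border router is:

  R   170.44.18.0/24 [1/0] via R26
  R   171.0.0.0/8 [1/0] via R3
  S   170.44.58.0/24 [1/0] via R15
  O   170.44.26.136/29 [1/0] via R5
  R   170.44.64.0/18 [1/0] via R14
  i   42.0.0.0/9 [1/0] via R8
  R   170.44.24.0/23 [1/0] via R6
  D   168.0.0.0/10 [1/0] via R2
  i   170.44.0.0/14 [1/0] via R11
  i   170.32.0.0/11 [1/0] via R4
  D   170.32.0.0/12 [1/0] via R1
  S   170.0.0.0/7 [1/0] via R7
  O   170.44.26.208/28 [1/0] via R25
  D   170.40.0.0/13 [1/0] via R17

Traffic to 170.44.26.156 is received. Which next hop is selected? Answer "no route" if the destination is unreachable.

R11

Routes whose prefix contains 170.44.26.156:
  170.0.0.0/7 (170.0.0.0 - 171.255.255.255) -> R7
  170.32.0.0/11 (170.32.0.0 - 170.63.255.255) -> R4
  170.32.0.0/12 (170.32.0.0 - 170.47.255.255) -> R1
  170.40.0.0/13 (170.40.0.0 - 170.47.255.255) -> R17
  170.44.0.0/14 (170.44.0.0 - 170.47.255.255) -> R11
More-specific entries that do NOT match:
  170.44.26.136/29 (170.44.26.136 - 170.44.26.143) does not contain 170.44.26.156
  170.44.26.208/28 (170.44.26.208 - 170.44.26.223) does not contain 170.44.26.156
  170.44.18.0/24 (170.44.18.0 - 170.44.18.255) does not contain 170.44.26.156
  170.44.58.0/24 (170.44.58.0 - 170.44.58.255) does not contain 170.44.26.156
  170.44.24.0/23 (170.44.24.0 - 170.44.25.255) does not contain 170.44.26.156
  170.44.64.0/18 (170.44.64.0 - 170.44.127.255) does not contain 170.44.26.156
Longest matching prefix is /14 -> next hop R11.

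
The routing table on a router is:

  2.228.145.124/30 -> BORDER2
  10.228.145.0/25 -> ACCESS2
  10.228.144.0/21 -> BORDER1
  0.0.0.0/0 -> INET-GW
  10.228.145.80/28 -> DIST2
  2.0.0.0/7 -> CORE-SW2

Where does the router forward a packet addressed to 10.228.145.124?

Routes whose prefix contains 10.228.145.124:
  0.0.0.0/0 (default, matches everything) -> INET-GW
  10.228.144.0/21 (10.228.144.0 - 10.228.151.255) -> BORDER1
  10.228.145.0/25 (10.228.145.0 - 10.228.145.127) -> ACCESS2
More-specific entries that do NOT match:
  2.228.145.124/30 (2.228.145.124 - 2.228.145.127) does not contain 10.228.145.124
  10.228.145.80/28 (10.228.145.80 - 10.228.145.95) does not contain 10.228.145.124
Longest matching prefix is /25 -> next hop ACCESS2.

ACCESS2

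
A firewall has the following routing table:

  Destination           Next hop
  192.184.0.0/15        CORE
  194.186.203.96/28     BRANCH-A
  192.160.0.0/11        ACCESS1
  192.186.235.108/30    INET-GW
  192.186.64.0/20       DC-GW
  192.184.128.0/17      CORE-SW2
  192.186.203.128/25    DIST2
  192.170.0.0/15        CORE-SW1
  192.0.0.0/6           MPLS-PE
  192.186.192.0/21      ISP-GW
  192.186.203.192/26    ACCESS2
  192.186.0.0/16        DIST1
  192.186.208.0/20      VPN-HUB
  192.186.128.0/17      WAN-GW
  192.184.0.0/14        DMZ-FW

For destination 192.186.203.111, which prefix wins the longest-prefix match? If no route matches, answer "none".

192.186.128.0/17

Entries matching 192.186.203.111:
  192.0.0.0/6 (192.0.0.0 - 195.255.255.255)
  192.160.0.0/11 (192.160.0.0 - 192.191.255.255)
  192.184.0.0/14 (192.184.0.0 - 192.187.255.255)
  192.186.0.0/16 (192.186.0.0 - 192.186.255.255)
  192.186.128.0/17 (192.186.128.0 - 192.186.255.255)
Most specific is 192.186.128.0/17.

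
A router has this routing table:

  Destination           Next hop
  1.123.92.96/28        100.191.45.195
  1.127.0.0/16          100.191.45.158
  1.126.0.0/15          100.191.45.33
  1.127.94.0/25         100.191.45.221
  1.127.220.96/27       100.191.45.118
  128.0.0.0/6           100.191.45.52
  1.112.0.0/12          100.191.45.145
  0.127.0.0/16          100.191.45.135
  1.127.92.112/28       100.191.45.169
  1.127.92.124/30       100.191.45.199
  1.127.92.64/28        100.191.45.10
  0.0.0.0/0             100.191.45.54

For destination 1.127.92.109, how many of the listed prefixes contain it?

Prefixes containing 1.127.92.109:
  0.0.0.0/0 (default, matches everything)
  1.112.0.0/12 (1.112.0.0 - 1.127.255.255)
  1.126.0.0/15 (1.126.0.0 - 1.127.255.255)
  1.127.0.0/16 (1.127.0.0 - 1.127.255.255)
Total matching entries: 4.

4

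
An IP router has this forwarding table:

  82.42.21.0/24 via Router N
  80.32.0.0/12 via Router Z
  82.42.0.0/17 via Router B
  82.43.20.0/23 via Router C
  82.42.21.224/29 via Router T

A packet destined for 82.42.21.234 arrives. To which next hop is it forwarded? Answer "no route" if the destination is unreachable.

Routes whose prefix contains 82.42.21.234:
  82.42.0.0/17 (82.42.0.0 - 82.42.127.255) -> Router B
  82.42.21.0/24 (82.42.21.0 - 82.42.21.255) -> Router N
More-specific entries that do NOT match:
  82.42.21.224/29 (82.42.21.224 - 82.42.21.231) does not contain 82.42.21.234
Longest matching prefix is /24 -> next hop Router N.

Router N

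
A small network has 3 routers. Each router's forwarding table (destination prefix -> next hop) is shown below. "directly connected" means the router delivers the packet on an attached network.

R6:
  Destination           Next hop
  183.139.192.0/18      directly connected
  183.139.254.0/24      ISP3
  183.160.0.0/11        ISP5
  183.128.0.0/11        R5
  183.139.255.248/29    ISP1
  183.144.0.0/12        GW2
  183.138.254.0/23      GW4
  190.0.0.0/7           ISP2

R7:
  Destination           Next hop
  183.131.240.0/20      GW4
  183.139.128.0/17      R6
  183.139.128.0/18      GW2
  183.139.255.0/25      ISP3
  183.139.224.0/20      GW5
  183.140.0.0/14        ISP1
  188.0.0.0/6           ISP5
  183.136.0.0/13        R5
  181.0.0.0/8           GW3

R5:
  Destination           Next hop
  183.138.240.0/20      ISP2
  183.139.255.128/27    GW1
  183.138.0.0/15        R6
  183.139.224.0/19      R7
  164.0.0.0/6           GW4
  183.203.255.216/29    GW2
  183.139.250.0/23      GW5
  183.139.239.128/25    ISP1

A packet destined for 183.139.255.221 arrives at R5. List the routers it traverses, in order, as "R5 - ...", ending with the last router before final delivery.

At R5: longest match for 183.139.255.221 is 183.139.224.0/19 -> R7
At R7: longest match for 183.139.255.221 is 183.139.128.0/17 -> R6
At R6: longest match for 183.139.255.221 is 183.139.192.0/18 -> directly connected

R5 - R7 - R6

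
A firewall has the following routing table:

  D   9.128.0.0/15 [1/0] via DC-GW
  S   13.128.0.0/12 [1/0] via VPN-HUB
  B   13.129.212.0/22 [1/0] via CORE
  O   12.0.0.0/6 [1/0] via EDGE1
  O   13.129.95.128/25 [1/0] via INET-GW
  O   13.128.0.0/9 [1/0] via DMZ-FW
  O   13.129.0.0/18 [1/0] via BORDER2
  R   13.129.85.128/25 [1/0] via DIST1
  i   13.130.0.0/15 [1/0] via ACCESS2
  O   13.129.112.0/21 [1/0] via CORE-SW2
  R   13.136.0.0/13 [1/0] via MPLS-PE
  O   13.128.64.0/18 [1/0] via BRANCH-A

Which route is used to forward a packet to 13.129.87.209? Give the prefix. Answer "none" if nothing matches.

13.128.0.0/12

Entries matching 13.129.87.209:
  12.0.0.0/6 (12.0.0.0 - 15.255.255.255)
  13.128.0.0/9 (13.128.0.0 - 13.255.255.255)
  13.128.0.0/12 (13.128.0.0 - 13.143.255.255)
Most specific is 13.128.0.0/12.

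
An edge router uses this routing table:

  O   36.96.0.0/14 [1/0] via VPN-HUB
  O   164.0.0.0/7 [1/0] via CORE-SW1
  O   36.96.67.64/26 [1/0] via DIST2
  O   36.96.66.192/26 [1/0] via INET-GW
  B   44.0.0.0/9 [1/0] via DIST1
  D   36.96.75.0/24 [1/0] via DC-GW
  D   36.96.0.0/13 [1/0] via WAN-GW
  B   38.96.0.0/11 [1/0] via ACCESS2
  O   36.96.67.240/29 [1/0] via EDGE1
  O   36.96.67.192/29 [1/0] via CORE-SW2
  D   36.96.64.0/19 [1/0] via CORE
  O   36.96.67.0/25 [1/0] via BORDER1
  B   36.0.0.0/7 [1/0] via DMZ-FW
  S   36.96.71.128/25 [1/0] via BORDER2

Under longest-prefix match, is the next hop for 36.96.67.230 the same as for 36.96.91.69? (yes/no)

36.96.67.230: longest match 36.96.64.0/19 -> CORE
36.96.91.69: longest match 36.96.64.0/19 -> CORE

yes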